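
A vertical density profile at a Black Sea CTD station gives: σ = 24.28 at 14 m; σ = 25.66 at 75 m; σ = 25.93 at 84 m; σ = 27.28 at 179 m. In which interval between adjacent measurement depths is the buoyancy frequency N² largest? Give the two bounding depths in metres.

75–84 m

Compute the density gradient over each adjacent pair:
  14–75 m: Δρ/Δz = 1.38/61 = 0.023 kg m⁻⁴
  75–84 m: Δρ/Δz = 0.27/9 = 0.030 kg m⁻⁴
  84–179 m: Δρ/Δz = 1.35/95 = 0.014 kg m⁻⁴
The largest gradient is in the 75–84 m interval — the pycnocline.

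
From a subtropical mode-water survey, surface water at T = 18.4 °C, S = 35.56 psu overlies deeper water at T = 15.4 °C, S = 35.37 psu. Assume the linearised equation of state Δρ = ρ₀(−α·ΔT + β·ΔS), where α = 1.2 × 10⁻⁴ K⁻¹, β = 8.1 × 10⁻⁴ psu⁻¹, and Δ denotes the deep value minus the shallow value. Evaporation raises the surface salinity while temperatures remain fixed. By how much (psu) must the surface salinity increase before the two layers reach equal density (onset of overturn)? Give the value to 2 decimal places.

Neutral buoyancy requires −α(T_deep − T_surf) + β(S_deep − S_surf′) = 0.
S_surf′ = S_deep − (α/β)·ΔT = 35.37 − (1.2 × 10⁻⁴/8.1 × 10⁻⁴)·(-3.0) = 35.8144 psu.
Increase required: 35.8144 − 35.56 = 0.2544 psu.

0.25 psu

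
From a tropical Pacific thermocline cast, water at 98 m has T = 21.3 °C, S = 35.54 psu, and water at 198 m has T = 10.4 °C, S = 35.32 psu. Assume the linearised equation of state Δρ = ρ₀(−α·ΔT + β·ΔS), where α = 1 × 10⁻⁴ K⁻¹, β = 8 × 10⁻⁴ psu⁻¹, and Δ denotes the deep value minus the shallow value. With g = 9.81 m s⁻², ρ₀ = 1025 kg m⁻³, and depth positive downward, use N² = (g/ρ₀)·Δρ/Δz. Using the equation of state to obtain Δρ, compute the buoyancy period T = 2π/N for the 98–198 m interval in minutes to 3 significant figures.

ΔT = -10.9 K, ΔS = -0.22 psu (deep − shallow).
Δρ/ρ₀ = −αΔT + βΔS = 1.09 × 10⁻³ − 1.76 × 10⁻⁴ = 9.14 × 10⁻⁴, so Δρ ≈ 0.9368 kg m⁻³.
N² = (g/ρ₀)·Δρ/Δz = g·(Δρ/ρ₀)/Δz = 9.81 × 9.14 × 10⁻⁴ / 100 = 8.9663 × 10⁻⁵ s⁻².
N = √(8.9663 × 10⁻⁵) = 9.4691 × 10⁻³ rad s⁻¹ → T = 2π/N = 663.55 s = 11.059 min ≈ 11.1 min.

11.1 min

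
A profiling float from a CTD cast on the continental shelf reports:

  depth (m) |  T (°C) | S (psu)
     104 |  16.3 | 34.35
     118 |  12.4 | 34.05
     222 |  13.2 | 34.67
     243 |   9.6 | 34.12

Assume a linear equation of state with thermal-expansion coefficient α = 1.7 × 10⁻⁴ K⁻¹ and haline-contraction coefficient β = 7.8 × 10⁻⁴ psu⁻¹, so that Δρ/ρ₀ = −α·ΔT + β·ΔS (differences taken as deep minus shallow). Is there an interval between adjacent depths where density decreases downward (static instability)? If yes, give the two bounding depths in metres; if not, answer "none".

Evaluate Δρ/ρ₀ = −αΔT + βΔS across each adjacent pair:
  104–118 m: −αΔT+βΔS = −(1.7 × 10⁻⁴)(-3.9)+(7.8 × 10⁻⁴)(-0.30) = 4.3 × 10⁻⁴ → stable
  118–222 m: −αΔT+βΔS = −(1.7 × 10⁻⁴)(+0.8)+(7.8 × 10⁻⁴)(+0.62) = 3.5 × 10⁻⁴ → stable
  222–243 m: −αΔT+βΔS = −(1.7 × 10⁻⁴)(-3.6)+(7.8 × 10⁻⁴)(-0.55) = 1.8 × 10⁻⁴ → stable
Every interval has Δρ > 0: the column is stably stratified throughout.

none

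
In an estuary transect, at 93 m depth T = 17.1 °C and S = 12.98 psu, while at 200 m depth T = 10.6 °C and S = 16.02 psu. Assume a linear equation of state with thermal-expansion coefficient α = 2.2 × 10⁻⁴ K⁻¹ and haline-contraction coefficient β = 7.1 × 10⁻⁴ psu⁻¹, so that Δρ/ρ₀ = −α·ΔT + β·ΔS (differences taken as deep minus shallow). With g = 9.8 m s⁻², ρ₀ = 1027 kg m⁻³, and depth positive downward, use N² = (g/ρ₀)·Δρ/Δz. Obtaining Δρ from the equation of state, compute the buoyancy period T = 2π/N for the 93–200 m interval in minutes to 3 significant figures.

5.78 min

ΔT = -6.5 K, ΔS = +3.04 psu (deep − shallow).
Δρ/ρ₀ = −αΔT + βΔS = 1.43 × 10⁻³ + 2.1584 × 10⁻³ = 3.5884 × 10⁻³, so Δρ ≈ 3.685 kg m⁻³.
N² = (g/ρ₀)·Δρ/Δz = g·(Δρ/ρ₀)/Δz = 9.8 × 3.5884 × 10⁻³ / 107 = 3.2866 × 10⁻⁴ s⁻².
N = √(3.2866 × 10⁻⁴) = 0.018129 rad s⁻¹ → T = 2π/N = 346.58 s = 5.7763 min ≈ 5.78 min.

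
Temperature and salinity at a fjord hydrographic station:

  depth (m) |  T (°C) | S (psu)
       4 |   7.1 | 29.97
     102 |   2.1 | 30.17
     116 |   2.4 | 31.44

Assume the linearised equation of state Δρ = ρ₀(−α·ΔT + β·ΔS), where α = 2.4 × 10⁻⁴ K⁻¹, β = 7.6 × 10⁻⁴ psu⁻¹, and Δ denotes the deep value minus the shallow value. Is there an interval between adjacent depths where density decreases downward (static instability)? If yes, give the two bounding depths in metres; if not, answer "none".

none

Evaluate Δρ/ρ₀ = −αΔT + βΔS across each adjacent pair:
  4–102 m: −αΔT+βΔS = −(2.4 × 10⁻⁴)(-5.0)+(7.6 × 10⁻⁴)(+0.20) = 1.4 × 10⁻³ → stable
  102–116 m: −αΔT+βΔS = −(2.4 × 10⁻⁴)(+0.3)+(7.6 × 10⁻⁴)(+1.27) = 8.9 × 10⁻⁴ → stable
Every interval has Δρ > 0: the column is stably stratified throughout.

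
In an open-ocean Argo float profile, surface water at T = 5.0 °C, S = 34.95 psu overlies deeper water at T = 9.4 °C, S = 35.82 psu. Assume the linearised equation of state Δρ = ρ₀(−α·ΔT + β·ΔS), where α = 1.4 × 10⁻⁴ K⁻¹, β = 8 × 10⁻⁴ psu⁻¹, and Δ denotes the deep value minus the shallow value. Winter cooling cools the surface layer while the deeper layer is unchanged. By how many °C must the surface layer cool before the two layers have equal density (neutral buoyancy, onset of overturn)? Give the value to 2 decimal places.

0.57 °C

Neutral buoyancy requires Δρ = 0, i.e. −α(T_deep − T_surf′) + β(S_deep − S_surf) = 0.
T_surf′ = T_deep − (β/α)·ΔS = 9.4 − (8 × 10⁻⁴/1.4 × 10⁻⁴)·(+0.87) = 4.4286 °C.
Cooling required: 5.0 − (4.4286) = 0.5714 °C.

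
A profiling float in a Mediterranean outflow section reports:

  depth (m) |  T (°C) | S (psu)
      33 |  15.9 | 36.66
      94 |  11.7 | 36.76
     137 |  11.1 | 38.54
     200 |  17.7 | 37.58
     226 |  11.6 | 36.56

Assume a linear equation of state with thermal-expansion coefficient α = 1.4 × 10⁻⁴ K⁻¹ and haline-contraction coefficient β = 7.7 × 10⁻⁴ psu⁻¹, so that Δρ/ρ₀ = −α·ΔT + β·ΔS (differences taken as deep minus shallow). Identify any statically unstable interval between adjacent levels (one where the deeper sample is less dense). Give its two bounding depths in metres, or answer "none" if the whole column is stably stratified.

137–200 m

Evaluate Δρ/ρ₀ = −αΔT + βΔS across each adjacent pair:
  33–94 m: −αΔT+βΔS = −(1.4 × 10⁻⁴)(-4.2)+(7.7 × 10⁻⁴)(+0.10) = 6.7 × 10⁻⁴ → stable
  94–137 m: −αΔT+βΔS = −(1.4 × 10⁻⁴)(-0.6)+(7.7 × 10⁻⁴)(+1.78) = 1.5 × 10⁻³ → stable
  137–200 m: −αΔT+βΔS = −(1.4 × 10⁻⁴)(+6.6)+(7.7 × 10⁻⁴)(-0.96) = -1.7 × 10⁻³ → UNSTABLE
  200–226 m: −αΔT+βΔS = −(1.4 × 10⁻⁴)(-6.1)+(7.7 × 10⁻⁴)(-1.02) = 6.9 × 10⁻⁵ → stable
The 137–200 m interval has Δρ < 0: lighter water underlies denser water.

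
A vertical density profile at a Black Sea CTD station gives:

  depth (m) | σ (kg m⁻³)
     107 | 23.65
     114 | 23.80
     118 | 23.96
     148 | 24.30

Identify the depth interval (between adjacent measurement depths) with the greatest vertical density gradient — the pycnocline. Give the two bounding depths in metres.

Compute the density gradient over each adjacent pair:
  107–114 m: Δρ/Δz = 0.15/7 = 0.021 kg m⁻⁴
  114–118 m: Δρ/Δz = 0.16/4 = 0.040 kg m⁻⁴
  118–148 m: Δρ/Δz = 0.34/30 = 0.011 kg m⁻⁴
The largest gradient is in the 114–118 m interval — the pycnocline.

114–118 m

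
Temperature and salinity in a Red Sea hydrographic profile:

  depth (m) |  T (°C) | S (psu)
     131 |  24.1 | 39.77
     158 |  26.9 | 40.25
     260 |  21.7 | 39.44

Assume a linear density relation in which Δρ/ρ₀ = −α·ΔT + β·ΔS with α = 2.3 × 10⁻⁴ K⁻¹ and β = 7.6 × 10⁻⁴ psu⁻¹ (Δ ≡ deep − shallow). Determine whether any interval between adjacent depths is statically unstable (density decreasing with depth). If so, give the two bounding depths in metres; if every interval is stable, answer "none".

Evaluate Δρ/ρ₀ = −αΔT + βΔS across each adjacent pair:
  131–158 m: −αΔT+βΔS = −(2.3 × 10⁻⁴)(+2.8)+(7.6 × 10⁻⁴)(+0.48) = -2.8 × 10⁻⁴ → UNSTABLE
  158–260 m: −αΔT+βΔS = −(2.3 × 10⁻⁴)(-5.2)+(7.6 × 10⁻⁴)(-0.81) = 5.8 × 10⁻⁴ → stable
The 131–158 m interval has Δρ < 0: lighter water underlies denser water.

131–158 m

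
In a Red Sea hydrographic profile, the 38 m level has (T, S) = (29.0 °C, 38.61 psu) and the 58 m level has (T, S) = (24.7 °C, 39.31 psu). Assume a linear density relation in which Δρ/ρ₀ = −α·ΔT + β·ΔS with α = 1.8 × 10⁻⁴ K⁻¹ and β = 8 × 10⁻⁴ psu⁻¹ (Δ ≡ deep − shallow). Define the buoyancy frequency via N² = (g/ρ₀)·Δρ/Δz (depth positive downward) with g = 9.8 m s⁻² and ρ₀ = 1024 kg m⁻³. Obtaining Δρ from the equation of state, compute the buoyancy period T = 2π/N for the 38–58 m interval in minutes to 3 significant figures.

4.10 min

ΔT = -4.3 K, ΔS = +0.70 psu (deep − shallow).
Δρ/ρ₀ = −αΔT + βΔS = 7.74 × 10⁻⁴ + 5.60 × 10⁻⁴ = 1.334 × 10⁻³, so Δρ ≈ 1.366 kg m⁻³.
N² = (g/ρ₀)·Δρ/Δz = g·(Δρ/ρ₀)/Δz = 9.8 × 1.334 × 10⁻³ / 20 = 6.5366 × 10⁻⁴ s⁻².
N = √(6.5366 × 10⁻⁴) = 0.025567 rad s⁻¹ → T = 2π/N = 245.75 s = 4.0958 min ≈ 4.10 min.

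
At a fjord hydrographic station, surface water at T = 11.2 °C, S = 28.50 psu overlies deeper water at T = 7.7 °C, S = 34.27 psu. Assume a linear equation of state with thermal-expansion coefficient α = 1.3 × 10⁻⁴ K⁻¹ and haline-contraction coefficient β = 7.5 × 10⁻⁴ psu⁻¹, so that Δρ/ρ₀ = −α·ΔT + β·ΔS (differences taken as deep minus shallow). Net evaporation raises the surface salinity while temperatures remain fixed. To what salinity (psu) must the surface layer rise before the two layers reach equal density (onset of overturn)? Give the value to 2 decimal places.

Neutral buoyancy requires −α(T_deep − T_surf) + β(S_deep − S_surf′) = 0.
S_surf′ = S_deep − (α/β)·ΔT = 34.27 − (1.3 × 10⁻⁴/7.5 × 10⁻⁴)·(-3.5) = 34.8767 psu.
Increase required: 34.8767 − 28.50 = 6.3767 psu.

34.88 psu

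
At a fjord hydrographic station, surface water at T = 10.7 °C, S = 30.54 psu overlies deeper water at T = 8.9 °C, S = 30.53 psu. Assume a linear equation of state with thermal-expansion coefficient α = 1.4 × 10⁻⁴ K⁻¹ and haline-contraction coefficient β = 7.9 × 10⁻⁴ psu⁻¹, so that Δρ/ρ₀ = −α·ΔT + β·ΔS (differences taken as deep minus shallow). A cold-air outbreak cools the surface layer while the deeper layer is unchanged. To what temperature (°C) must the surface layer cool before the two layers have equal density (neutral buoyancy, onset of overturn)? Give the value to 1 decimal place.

Neutral buoyancy requires Δρ = 0, i.e. −α(T_deep − T_surf′) + β(S_deep − S_surf) = 0.
T_surf′ = T_deep − (β/α)·ΔS = 8.9 − (7.9 × 10⁻⁴/1.4 × 10⁻⁴)·(-0.01) = 8.956 °C.
Cooling required: 10.7 − (8.956) = 1.744 °C.

9.0 °C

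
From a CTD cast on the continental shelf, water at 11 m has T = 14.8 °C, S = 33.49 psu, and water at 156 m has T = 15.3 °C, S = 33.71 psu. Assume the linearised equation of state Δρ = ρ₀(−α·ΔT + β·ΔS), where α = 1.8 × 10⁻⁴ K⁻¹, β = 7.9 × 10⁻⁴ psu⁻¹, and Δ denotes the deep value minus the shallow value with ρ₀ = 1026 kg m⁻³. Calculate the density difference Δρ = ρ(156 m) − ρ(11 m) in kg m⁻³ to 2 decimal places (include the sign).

+0.09 kg m⁻³

ΔT = +0.5 K, ΔS = +0.22 psu (deep − shallow).
Δρ/ρ₀ = −(1.8 × 10⁻⁴)(+0.5) + (7.9 × 10⁻⁴)(+0.22) = 8.38 × 10⁻⁵.
Δρ = 1026 × (8.38 × 10⁻⁵) = +0.09 kg m⁻³.
Positive Δρ: denser below, stable.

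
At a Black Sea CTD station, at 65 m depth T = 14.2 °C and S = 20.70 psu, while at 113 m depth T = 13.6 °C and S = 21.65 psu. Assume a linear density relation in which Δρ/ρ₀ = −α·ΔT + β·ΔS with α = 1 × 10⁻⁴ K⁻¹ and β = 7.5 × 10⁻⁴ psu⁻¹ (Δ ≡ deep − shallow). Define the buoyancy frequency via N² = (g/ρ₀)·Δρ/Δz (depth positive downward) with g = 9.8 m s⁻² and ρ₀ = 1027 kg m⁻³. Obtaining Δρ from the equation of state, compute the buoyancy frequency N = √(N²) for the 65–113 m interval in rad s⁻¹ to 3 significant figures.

0.0126 rad s⁻¹

ΔT = -0.6 K, ΔS = +0.95 psu (deep − shallow).
Δρ/ρ₀ = −αΔT + βΔS = 6.00 × 10⁻⁵ + 7.125 × 10⁻⁴ = 7.725 × 10⁻⁴, so Δρ ≈ 0.7934 kg m⁻³.
N² = (g/ρ₀)·Δρ/Δz = g·(Δρ/ρ₀)/Δz = 9.8 × 7.725 × 10⁻⁴ / 48 = 1.5772 × 10⁻⁴ s⁻².
N = √(1.5772 × 10⁻⁴) = 0.012559 rad s⁻¹ ≈ 0.0126 rad s⁻¹.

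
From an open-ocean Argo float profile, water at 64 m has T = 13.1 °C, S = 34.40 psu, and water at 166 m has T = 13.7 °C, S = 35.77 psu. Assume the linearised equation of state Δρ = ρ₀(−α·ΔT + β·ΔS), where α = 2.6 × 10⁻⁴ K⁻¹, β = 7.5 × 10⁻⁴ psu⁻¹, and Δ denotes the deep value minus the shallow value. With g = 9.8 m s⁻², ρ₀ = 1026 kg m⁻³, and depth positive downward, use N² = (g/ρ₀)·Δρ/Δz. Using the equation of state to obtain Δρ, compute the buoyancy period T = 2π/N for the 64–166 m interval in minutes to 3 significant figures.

ΔT = +0.6 K, ΔS = +1.37 psu (deep − shallow).
Δρ/ρ₀ = −αΔT + βΔS = -1.56 × 10⁻⁴ + 1.0275 × 10⁻³ = 8.715 × 10⁻⁴, so Δρ ≈ 0.8942 kg m⁻³.
N² = (g/ρ₀)·Δρ/Δz = g·(Δρ/ρ₀)/Δz = 9.8 × 8.715 × 10⁻⁴ / 102 = 8.3732 × 10⁻⁵ s⁻².
N = √(8.3732 × 10⁻⁵) = 9.1505 × 10⁻³ rad s⁻¹ → T = 2π/N = 686.65 s = 11.444 min ≈ 11.4 min.

11.4 min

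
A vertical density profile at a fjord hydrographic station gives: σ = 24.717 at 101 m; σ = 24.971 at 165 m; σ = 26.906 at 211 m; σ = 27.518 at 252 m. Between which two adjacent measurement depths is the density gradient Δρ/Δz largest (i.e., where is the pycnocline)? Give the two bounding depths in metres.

Compute the density gradient over each adjacent pair:
  101–165 m: Δρ/Δz = 0.254/64 = 4.0 × 10⁻³ kg m⁻⁴
  165–211 m: Δρ/Δz = 1.935/46 = 0.042 kg m⁻⁴
  211–252 m: Δρ/Δz = 0.612/41 = 0.015 kg m⁻⁴
The largest gradient is in the 165–211 m interval — the pycnocline.

165–211 m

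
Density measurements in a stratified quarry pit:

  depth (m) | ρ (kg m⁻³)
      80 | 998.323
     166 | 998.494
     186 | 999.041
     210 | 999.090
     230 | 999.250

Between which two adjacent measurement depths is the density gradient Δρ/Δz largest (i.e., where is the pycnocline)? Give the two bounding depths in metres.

166–186 m

Compute the density gradient over each adjacent pair:
  80–166 m: Δρ/Δz = 0.171/86 = 2.0 × 10⁻³ kg m⁻⁴
  166–186 m: Δρ/Δz = 0.547/20 = 0.027 kg m⁻⁴
  186–210 m: Δρ/Δz = 0.049/24 = 2.0 × 10⁻³ kg m⁻⁴
  210–230 m: Δρ/Δz = 0.160/20 = 8.0 × 10⁻³ kg m⁻⁴
The largest gradient is in the 166–186 m interval — the pycnocline.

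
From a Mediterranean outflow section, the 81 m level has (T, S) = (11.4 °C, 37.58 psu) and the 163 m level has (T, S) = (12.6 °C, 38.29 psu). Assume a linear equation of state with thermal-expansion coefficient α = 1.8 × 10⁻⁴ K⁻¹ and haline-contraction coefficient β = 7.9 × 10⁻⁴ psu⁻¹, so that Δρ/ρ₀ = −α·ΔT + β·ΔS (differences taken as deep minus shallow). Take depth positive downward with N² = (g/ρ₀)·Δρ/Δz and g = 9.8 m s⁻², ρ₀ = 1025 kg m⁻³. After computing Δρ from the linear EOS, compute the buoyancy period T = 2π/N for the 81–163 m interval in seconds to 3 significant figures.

979 s

ΔT = +1.2 K, ΔS = +0.71 psu (deep − shallow).
Δρ/ρ₀ = −αΔT + βΔS = -2.16 × 10⁻⁴ + 5.609 × 10⁻⁴ = 3.449 × 10⁻⁴, so Δρ ≈ 0.3535 kg m⁻³.
N² = (g/ρ₀)·Δρ/Δz = g·(Δρ/ρ₀)/Δz = 9.8 × 3.449 × 10⁻⁴ / 82 = 4.1220 × 10⁻⁵ s⁻².
N = √(4.1220 × 10⁻⁵) = 6.4203 × 10⁻³ rad s⁻¹ → T = 2π/N = 978.64 s ≈ 979 s.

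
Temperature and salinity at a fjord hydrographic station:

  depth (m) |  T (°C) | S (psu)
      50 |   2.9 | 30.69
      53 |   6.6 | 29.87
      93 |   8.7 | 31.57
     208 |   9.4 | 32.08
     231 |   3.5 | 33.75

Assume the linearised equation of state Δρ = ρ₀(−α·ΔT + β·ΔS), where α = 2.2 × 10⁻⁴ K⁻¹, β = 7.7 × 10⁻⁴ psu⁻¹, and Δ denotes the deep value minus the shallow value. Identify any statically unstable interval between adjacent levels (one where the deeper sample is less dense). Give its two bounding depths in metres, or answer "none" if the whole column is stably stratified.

50–53 m

Evaluate Δρ/ρ₀ = −αΔT + βΔS across each adjacent pair:
  50–53 m: −αΔT+βΔS = −(2.2 × 10⁻⁴)(+3.7)+(7.7 × 10⁻⁴)(-0.82) = -1.4 × 10⁻³ → UNSTABLE
  53–93 m: −αΔT+βΔS = −(2.2 × 10⁻⁴)(+2.1)+(7.7 × 10⁻⁴)(+1.70) = 8.5 × 10⁻⁴ → stable
  93–208 m: −αΔT+βΔS = −(2.2 × 10⁻⁴)(+0.7)+(7.7 × 10⁻⁴)(+0.51) = 2.4 × 10⁻⁴ → stable
  208–231 m: −αΔT+βΔS = −(2.2 × 10⁻⁴)(-5.9)+(7.7 × 10⁻⁴)(+1.67) = 2.6 × 10⁻³ → stable
The 50–53 m interval has Δρ < 0: lighter water underlies denser water.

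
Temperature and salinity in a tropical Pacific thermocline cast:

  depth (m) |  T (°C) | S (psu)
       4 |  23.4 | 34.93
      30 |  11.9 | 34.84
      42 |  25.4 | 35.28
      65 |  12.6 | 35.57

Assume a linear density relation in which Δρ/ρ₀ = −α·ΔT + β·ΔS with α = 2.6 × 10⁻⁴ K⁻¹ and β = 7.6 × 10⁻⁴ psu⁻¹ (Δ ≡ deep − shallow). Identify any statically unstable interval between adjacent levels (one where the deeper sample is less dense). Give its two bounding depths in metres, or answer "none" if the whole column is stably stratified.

Evaluate Δρ/ρ₀ = −αΔT + βΔS across each adjacent pair:
  4–30 m: −αΔT+βΔS = −(2.6 × 10⁻⁴)(-11.5)+(7.6 × 10⁻⁴)(-0.09) = 2.9 × 10⁻³ → stable
  30–42 m: −αΔT+βΔS = −(2.6 × 10⁻⁴)(+13.5)+(7.6 × 10⁻⁴)(+0.44) = -3.2 × 10⁻³ → UNSTABLE
  42–65 m: −αΔT+βΔS = −(2.6 × 10⁻⁴)(-12.8)+(7.6 × 10⁻⁴)(+0.29) = 3.5 × 10⁻³ → stable
The 30–42 m interval has Δρ < 0: lighter water underlies denser water.

30–42 m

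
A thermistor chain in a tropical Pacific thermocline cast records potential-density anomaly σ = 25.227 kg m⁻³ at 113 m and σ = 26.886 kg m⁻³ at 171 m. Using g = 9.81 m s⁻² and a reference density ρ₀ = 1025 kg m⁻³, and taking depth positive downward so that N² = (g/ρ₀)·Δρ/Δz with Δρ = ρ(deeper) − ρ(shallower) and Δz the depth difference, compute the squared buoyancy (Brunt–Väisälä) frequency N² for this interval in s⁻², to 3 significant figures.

2.74 × 10⁻⁴ s⁻²

Δρ = 1026.886 − 1025.227 = 1.659 kg m⁻³ over Δz = 171 − 113 = 58 m.
N² = (9.81/1025) × (1.659/58) = 2.7376 × 10⁻⁴ s⁻² ≈ 2.74 × 10⁻⁴ s⁻².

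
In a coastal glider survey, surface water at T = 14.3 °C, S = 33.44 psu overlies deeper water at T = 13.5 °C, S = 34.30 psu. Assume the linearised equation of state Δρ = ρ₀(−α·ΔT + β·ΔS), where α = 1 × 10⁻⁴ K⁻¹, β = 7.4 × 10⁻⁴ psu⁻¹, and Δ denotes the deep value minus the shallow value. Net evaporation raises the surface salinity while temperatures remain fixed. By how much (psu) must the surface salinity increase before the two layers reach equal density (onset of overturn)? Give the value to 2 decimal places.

0.97 psu

Neutral buoyancy requires −α(T_deep − T_surf) + β(S_deep − S_surf′) = 0.
S_surf′ = S_deep − (α/β)·ΔT = 34.30 − (1 × 10⁻⁴/7.4 × 10⁻⁴)·(-0.8) = 34.4081 psu.
Increase required: 34.4081 − 33.44 = 0.9681 psu.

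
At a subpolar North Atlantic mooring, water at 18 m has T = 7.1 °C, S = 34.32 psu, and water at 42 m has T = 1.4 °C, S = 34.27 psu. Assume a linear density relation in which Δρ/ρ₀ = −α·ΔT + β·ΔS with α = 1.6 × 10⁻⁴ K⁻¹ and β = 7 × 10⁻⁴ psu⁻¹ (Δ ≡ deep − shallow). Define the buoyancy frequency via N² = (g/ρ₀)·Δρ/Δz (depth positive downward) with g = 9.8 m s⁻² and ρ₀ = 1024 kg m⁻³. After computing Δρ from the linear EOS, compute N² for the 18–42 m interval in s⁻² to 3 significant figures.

3.58 × 10⁻⁴ s⁻²

ΔT = -5.7 K, ΔS = -0.05 psu (deep − shallow).
Δρ/ρ₀ = −αΔT + βΔS = 9.12 × 10⁻⁴ − 3.50 × 10⁻⁵ = 8.77 × 10⁻⁴, so Δρ ≈ 0.8980 kg m⁻³.
N² = (g/ρ₀)·Δρ/Δz = g·(Δρ/ρ₀)/Δz = 9.8 × 8.77 × 10⁻⁴ / 24 = 3.5811 × 10⁻⁴ s⁻² ≈ 3.58 × 10⁻⁴ s⁻².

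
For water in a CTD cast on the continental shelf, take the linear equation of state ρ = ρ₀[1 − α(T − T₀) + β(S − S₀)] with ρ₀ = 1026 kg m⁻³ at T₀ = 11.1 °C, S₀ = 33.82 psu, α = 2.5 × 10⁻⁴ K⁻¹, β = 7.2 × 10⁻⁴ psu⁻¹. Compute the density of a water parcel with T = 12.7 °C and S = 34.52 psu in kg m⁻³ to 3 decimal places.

T − T₀ = +1.6 K, S − S₀ = +0.70 psu.
Bracket = 1 − α·(+1.6) + β·(+0.70) = 1 + (1.04 × 10⁻⁴) = 1.0001040.
ρ = 1026 × 1.0001040 = 1026.107 kg m⁻³.

1026.107 kg m⁻³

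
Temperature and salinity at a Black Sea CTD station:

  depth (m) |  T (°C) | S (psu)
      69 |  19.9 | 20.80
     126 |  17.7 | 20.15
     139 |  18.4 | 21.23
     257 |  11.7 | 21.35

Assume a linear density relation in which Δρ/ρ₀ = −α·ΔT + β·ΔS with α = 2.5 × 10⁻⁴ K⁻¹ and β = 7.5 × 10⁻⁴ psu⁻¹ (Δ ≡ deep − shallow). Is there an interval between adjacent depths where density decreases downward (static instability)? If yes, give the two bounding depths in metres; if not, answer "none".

none

Evaluate Δρ/ρ₀ = −αΔT + βΔS across each adjacent pair:
  69–126 m: −αΔT+βΔS = −(2.5 × 10⁻⁴)(-2.2)+(7.5 × 10⁻⁴)(-0.65) = 6.3 × 10⁻⁵ → stable
  126–139 m: −αΔT+βΔS = −(2.5 × 10⁻⁴)(+0.7)+(7.5 × 10⁻⁴)(+1.08) = 6.4 × 10⁻⁴ → stable
  139–257 m: −αΔT+βΔS = −(2.5 × 10⁻⁴)(-6.7)+(7.5 × 10⁻⁴)(+0.12) = 1.8 × 10⁻³ → stable
Every interval has Δρ > 0: the column is stably stratified throughout.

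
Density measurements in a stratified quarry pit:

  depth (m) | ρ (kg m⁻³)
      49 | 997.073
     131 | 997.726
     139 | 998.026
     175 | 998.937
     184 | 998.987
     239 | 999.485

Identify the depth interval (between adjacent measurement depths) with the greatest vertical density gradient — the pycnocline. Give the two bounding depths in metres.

Compute the density gradient over each adjacent pair:
  49–131 m: Δρ/Δz = 0.653/82 = 8.0 × 10⁻³ kg m⁻⁴
  131–139 m: Δρ/Δz = 0.300/8 = 0.037 kg m⁻⁴
  139–175 m: Δρ/Δz = 0.911/36 = 0.025 kg m⁻⁴
  175–184 m: Δρ/Δz = 0.050/9 = 5.6 × 10⁻³ kg m⁻⁴
  184–239 m: Δρ/Δz = 0.498/55 = 9.1 × 10⁻³ kg m⁻⁴
The largest gradient is in the 131–139 m interval — the pycnocline.

131–139 m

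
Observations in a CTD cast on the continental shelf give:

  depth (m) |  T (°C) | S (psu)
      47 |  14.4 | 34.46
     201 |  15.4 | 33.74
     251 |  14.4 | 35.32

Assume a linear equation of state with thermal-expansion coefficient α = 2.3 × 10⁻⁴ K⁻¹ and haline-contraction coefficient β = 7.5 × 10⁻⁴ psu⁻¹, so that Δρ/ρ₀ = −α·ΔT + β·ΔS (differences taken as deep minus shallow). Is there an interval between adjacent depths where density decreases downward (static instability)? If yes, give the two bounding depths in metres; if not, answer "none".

Evaluate Δρ/ρ₀ = −αΔT + βΔS across each adjacent pair:
  47–201 m: −αΔT+βΔS = −(2.3 × 10⁻⁴)(+1.0)+(7.5 × 10⁻⁴)(-0.72) = -7.7 × 10⁻⁴ → UNSTABLE
  201–251 m: −αΔT+βΔS = −(2.3 × 10⁻⁴)(-1.0)+(7.5 × 10⁻⁴)(+1.58) = 1.4 × 10⁻³ → stable
The 47–201 m interval has Δρ < 0: lighter water underlies denser water.

47–201 m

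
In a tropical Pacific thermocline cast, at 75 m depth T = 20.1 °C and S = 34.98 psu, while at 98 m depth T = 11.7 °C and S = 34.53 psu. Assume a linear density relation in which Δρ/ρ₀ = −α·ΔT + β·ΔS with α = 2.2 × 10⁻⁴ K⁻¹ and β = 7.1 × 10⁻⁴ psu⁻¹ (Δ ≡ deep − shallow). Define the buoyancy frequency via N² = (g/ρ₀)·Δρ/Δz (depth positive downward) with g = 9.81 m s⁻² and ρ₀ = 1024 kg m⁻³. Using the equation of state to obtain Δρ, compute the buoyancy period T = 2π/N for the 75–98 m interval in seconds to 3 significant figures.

ΔT = -8.4 K, ΔS = -0.45 psu (deep − shallow).
Δρ/ρ₀ = −αΔT + βΔS = 1.848 × 10⁻³ − 3.195 × 10⁻⁴ = 1.5285 × 10⁻³, so Δρ ≈ 1.565 kg m⁻³.
N² = (g/ρ₀)·Δρ/Δz = g·(Δρ/ρ₀)/Δz = 9.81 × 1.5285 × 10⁻³ / 23 = 6.5194 × 10⁻⁴ s⁻².
N = √(6.5194 × 10⁻⁴) = 0.025533 rad s⁻¹ → T = 2π/N = 246.08 s ≈ 246 s.

246 s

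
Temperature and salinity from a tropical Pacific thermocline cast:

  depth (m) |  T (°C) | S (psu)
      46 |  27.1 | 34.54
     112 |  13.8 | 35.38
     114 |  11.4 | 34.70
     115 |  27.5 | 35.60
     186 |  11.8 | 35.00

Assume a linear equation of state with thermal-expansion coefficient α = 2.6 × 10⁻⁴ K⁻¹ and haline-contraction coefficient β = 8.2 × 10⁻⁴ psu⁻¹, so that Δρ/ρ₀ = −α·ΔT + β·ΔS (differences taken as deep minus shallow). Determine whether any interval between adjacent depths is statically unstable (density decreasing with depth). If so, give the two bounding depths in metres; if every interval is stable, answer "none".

Evaluate Δρ/ρ₀ = −αΔT + βΔS across each adjacent pair:
  46–112 m: −αΔT+βΔS = −(2.6 × 10⁻⁴)(-13.3)+(8.2 × 10⁻⁴)(+0.84) = 4.1 × 10⁻³ → stable
  112–114 m: −αΔT+βΔS = −(2.6 × 10⁻⁴)(-2.4)+(8.2 × 10⁻⁴)(-0.68) = 6.6 × 10⁻⁵ → stable
  114–115 m: −αΔT+βΔS = −(2.6 × 10⁻⁴)(+16.1)+(8.2 × 10⁻⁴)(+0.90) = -3.4 × 10⁻³ → UNSTABLE
  115–186 m: −αΔT+βΔS = −(2.6 × 10⁻⁴)(-15.7)+(8.2 × 10⁻⁴)(-0.60) = 3.6 × 10⁻³ → stable
The 114–115 m interval has Δρ < 0: lighter water underlies denser water.

114–115 m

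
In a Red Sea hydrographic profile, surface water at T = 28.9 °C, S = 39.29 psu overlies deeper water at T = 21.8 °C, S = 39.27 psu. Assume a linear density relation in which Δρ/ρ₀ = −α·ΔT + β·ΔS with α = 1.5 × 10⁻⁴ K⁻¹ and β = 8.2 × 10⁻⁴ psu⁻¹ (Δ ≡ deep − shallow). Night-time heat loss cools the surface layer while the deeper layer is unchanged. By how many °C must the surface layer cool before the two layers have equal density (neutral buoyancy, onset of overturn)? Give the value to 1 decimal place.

Neutral buoyancy requires Δρ = 0, i.e. −α(T_deep − T_surf′) + β(S_deep − S_surf) = 0.
T_surf′ = T_deep − (β/α)·ΔS = 21.8 − (8.2 × 10⁻⁴/1.5 × 10⁻⁴)·(-0.02) = 21.909 °C.
Cooling required: 28.9 − (21.909) = 6.991 °C.

7.0 °C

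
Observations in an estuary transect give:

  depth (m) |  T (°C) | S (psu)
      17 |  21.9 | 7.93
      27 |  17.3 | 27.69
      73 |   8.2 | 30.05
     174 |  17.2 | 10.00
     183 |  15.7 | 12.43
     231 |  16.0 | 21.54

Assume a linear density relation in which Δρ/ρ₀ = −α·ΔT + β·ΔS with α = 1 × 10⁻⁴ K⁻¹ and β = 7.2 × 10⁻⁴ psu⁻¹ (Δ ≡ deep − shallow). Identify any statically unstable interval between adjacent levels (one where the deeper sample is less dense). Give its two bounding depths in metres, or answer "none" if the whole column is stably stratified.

73–174 m

Evaluate Δρ/ρ₀ = −αΔT + βΔS across each adjacent pair:
  17–27 m: −αΔT+βΔS = −(1 × 10⁻⁴)(-4.6)+(7.2 × 10⁻⁴)(+19.76) = 0.015 → stable
  27–73 m: −αΔT+βΔS = −(1 × 10⁻⁴)(-9.1)+(7.2 × 10⁻⁴)(+2.36) = 2.6 × 10⁻³ → stable
  73–174 m: −αΔT+βΔS = −(1 × 10⁻⁴)(+9.0)+(7.2 × 10⁻⁴)(-20.05) = -0.015 → UNSTABLE
  174–183 m: −αΔT+βΔS = −(1 × 10⁻⁴)(-1.5)+(7.2 × 10⁻⁴)(+2.43) = 1.9 × 10⁻³ → stable
  183–231 m: −αΔT+βΔS = −(1 × 10⁻⁴)(+0.3)+(7.2 × 10⁻⁴)(+9.11) = 6.5 × 10⁻³ → stable
The 73–174 m interval has Δρ < 0: lighter water underlies denser water.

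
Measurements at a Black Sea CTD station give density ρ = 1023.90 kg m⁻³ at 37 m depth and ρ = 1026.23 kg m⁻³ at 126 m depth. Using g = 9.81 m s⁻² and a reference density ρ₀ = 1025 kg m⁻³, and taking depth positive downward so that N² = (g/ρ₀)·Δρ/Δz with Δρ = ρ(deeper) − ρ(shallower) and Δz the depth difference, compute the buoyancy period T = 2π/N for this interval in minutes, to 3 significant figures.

Δρ = 1026.23 − 1023.90 = 2.33 kg m⁻³ over Δz = 126 − 37 = 89 m.
N² = (9.81/1025) × (2.33/89) = 2.5056 × 10⁻⁴ s⁻².
N = √(2.5056 × 10⁻⁴) = 0.015829 rad s⁻¹, so T = 2π/N = 396.94 s = 6.6157 min ≈ 6.62 min.

6.62 min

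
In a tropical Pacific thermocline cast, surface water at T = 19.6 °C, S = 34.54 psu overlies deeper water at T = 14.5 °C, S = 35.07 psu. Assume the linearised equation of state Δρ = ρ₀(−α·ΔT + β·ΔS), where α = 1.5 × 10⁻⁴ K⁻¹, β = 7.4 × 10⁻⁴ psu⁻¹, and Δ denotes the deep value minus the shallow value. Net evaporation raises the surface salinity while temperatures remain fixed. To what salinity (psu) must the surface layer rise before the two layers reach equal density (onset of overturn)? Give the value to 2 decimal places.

Neutral buoyancy requires −α(T_deep − T_surf) + β(S_deep − S_surf′) = 0.
S_surf′ = S_deep − (α/β)·ΔT = 35.07 − (1.5 × 10⁻⁴/7.4 × 10⁻⁴)·(-5.1) = 36.1038 psu.
Increase required: 36.1038 − 34.54 = 1.5638 psu.

36.10 psu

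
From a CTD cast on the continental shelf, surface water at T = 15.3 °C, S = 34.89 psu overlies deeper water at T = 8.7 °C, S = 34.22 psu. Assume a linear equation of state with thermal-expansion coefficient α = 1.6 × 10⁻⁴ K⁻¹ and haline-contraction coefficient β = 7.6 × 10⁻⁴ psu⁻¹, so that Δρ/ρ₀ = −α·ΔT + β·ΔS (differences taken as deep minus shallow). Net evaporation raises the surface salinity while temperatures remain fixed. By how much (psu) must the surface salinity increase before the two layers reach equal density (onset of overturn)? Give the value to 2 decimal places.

Neutral buoyancy requires −α(T_deep − T_surf) + β(S_deep − S_surf′) = 0.
S_surf′ = S_deep − (α/β)·ΔT = 34.22 − (1.6 × 10⁻⁴/7.6 × 10⁻⁴)·(-6.6) = 35.6095 psu.
Increase required: 35.6095 − 34.89 = 0.7195 psu.

0.72 psu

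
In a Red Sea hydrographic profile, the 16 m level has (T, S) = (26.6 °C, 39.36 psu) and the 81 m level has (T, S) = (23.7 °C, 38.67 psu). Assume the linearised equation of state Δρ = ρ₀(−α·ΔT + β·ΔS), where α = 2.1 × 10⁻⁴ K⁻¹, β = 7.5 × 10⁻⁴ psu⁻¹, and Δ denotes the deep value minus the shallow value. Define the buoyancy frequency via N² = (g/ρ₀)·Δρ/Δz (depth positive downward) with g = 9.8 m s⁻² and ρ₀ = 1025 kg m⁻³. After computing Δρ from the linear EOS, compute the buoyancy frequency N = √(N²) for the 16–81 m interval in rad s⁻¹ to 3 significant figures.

3.71 × 10⁻³ rad s⁻¹

ΔT = -2.9 K, ΔS = -0.69 psu (deep − shallow).
Δρ/ρ₀ = −αΔT + βΔS = 6.09 × 10⁻⁴ − 5.175 × 10⁻⁴ = 9.15 × 10⁻⁵, so Δρ ≈ 0.09379 kg m⁻³.
N² = (g/ρ₀)·Δρ/Δz = g·(Δρ/ρ₀)/Δz = 9.8 × 9.15 × 10⁻⁵ / 65 = 1.3795 × 10⁻⁵ s⁻².
N = √(1.3795 × 10⁻⁵) = 3.7142 × 10⁻³ rad s⁻¹ ≈ 3.71 × 10⁻³ rad s⁻¹.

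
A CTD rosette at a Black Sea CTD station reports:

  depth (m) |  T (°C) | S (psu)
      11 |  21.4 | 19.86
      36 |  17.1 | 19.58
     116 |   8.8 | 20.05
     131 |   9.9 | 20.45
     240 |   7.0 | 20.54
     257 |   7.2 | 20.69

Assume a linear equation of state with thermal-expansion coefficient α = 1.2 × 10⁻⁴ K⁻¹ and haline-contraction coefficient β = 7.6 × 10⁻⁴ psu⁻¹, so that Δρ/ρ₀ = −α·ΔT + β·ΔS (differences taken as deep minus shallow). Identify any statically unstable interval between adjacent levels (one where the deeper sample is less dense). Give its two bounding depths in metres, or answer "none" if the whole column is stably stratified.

none

Evaluate Δρ/ρ₀ = −αΔT + βΔS across each adjacent pair:
  11–36 m: −αΔT+βΔS = −(1.2 × 10⁻⁴)(-4.3)+(7.6 × 10⁻⁴)(-0.28) = 3.0 × 10⁻⁴ → stable
  36–116 m: −αΔT+βΔS = −(1.2 × 10⁻⁴)(-8.3)+(7.6 × 10⁻⁴)(+0.47) = 1.4 × 10⁻³ → stable
  116–131 m: −αΔT+βΔS = −(1.2 × 10⁻⁴)(+1.1)+(7.6 × 10⁻⁴)(+0.40) = 1.7 × 10⁻⁴ → stable
  131–240 m: −αΔT+βΔS = −(1.2 × 10⁻⁴)(-2.9)+(7.6 × 10⁻⁴)(+0.09) = 4.2 × 10⁻⁴ → stable
  240–257 m: −αΔT+βΔS = −(1.2 × 10⁻⁴)(+0.2)+(7.6 × 10⁻⁴)(+0.15) = 9.0 × 10⁻⁵ → stable
Every interval has Δρ > 0: the column is stably stratified throughout.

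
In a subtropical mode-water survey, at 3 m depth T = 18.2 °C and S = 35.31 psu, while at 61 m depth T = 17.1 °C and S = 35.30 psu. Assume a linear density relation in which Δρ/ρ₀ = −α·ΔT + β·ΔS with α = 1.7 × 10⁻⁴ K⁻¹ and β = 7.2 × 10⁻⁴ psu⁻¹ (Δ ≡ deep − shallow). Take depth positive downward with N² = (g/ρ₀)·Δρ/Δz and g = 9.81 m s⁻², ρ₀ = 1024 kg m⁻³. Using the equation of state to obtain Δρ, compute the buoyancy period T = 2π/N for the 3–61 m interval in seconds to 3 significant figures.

1.14 × 10³ s

ΔT = -1.1 K, ΔS = -0.01 psu (deep − shallow).
Δρ/ρ₀ = −αΔT + βΔS = 1.87 × 10⁻⁴ − 7.20 × 10⁻⁶ = 1.798 × 10⁻⁴, so Δρ ≈ 0.1841 kg m⁻³.
N² = (g/ρ₀)·Δρ/Δz = g·(Δρ/ρ₀)/Δz = 9.81 × 1.798 × 10⁻⁴ / 58 = 3.0411 × 10⁻⁵ s⁻².
N = √(3.0411 × 10⁻⁵) = 5.5146 × 10⁻³ rad s⁻¹ → T = 2π/N = 1.1394 × 10³ s ≈ 1.14 × 10³ s.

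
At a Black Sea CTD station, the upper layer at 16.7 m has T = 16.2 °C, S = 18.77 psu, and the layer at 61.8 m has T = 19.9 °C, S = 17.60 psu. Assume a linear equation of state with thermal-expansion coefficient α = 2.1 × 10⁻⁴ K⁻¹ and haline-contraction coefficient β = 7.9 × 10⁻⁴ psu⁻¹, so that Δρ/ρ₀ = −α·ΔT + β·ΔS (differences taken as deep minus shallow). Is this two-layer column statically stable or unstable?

ΔT = 19.9 − 16.2 = +3.7 K and ΔS = 17.60 − 18.77 = -1.17 psu (deep − shallow).
−αΔT = -7.77 × 10⁻⁴; βΔS = -9.243 × 10⁻⁴; sum Δρ/ρ₀ = -1.7013 × 10⁻³.
Δρ/ρ₀ < 0, so Δρ < 0: deeper water is lighter → statically unstable; the column would overturn.

unstable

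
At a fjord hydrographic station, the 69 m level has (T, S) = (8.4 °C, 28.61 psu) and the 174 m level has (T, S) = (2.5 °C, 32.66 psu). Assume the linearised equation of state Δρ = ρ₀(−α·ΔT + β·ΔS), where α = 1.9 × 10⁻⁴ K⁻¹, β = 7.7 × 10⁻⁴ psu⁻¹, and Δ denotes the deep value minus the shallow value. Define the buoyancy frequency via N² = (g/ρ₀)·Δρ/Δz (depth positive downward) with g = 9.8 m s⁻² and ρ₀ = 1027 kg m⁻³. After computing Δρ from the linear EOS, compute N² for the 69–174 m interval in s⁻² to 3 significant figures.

3.96 × 10⁻⁴ s⁻²

ΔT = -5.9 K, ΔS = +4.05 psu (deep − shallow).
Δρ/ρ₀ = −αΔT + βΔS = 1.121 × 10⁻³ + 3.1185 × 10⁻³ = 4.2395 × 10⁻³, so Δρ ≈ 4.354 kg m⁻³.
N² = (g/ρ₀)·Δρ/Δz = g·(Δρ/ρ₀)/Δz = 9.8 × 4.2395 × 10⁻³ / 105 = 3.9569 × 10⁻⁴ s⁻² ≈ 3.96 × 10⁻⁴ s⁻².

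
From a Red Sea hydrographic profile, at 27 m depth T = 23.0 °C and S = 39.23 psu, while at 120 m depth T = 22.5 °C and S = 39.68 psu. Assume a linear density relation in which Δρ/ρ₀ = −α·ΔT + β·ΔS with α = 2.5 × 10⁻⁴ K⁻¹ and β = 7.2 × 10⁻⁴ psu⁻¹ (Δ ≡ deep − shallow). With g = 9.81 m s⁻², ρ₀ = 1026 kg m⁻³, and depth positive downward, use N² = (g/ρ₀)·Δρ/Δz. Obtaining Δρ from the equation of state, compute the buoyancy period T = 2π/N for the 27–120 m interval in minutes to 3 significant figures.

ΔT = -0.5 K, ΔS = +0.45 psu (deep − shallow).
Δρ/ρ₀ = −αΔT + βΔS = 1.25 × 10⁻⁴ + 3.24 × 10⁻⁴ = 4.49 × 10⁻⁴, so Δρ ≈ 0.4607 kg m⁻³.
N² = (g/ρ₀)·Δρ/Δz = g·(Δρ/ρ₀)/Δz = 9.81 × 4.49 × 10⁻⁴ / 93 = 4.7362 × 10⁻⁵ s⁻².
N = √(4.7362 × 10⁻⁵) = 6.8820 × 10⁻³ rad s⁻¹ → T = 2π/N = 912.99 s = 15.216 min ≈ 15.2 min.

15.2 min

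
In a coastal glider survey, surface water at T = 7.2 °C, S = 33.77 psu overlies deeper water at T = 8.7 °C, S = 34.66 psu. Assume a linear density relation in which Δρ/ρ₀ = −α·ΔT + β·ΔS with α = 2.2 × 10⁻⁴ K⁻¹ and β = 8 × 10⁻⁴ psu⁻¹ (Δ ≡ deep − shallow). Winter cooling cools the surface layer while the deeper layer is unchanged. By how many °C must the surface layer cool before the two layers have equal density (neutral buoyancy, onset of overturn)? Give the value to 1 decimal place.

Neutral buoyancy requires Δρ = 0, i.e. −α(T_deep − T_surf′) + β(S_deep − S_surf) = 0.
T_surf′ = T_deep − (β/α)·ΔS = 8.7 − (8 × 10⁻⁴/2.2 × 10⁻⁴)·(+0.89) = 5.464 °C.
Cooling required: 7.2 − (5.464) = 1.736 °C.

1.7 °C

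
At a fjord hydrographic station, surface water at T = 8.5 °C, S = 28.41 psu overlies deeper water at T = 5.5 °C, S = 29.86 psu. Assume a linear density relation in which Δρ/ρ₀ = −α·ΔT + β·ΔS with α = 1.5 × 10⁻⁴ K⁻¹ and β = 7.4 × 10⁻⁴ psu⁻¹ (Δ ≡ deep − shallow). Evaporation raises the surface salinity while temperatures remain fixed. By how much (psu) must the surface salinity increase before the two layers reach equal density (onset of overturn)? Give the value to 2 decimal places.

Neutral buoyancy requires −α(T_deep − T_surf) + β(S_deep − S_surf′) = 0.
S_surf′ = S_deep − (α/β)·ΔT = 29.86 − (1.5 × 10⁻⁴/7.4 × 10⁻⁴)·(-3.0) = 30.4681 psu.
Increase required: 30.4681 − 28.41 = 2.0581 psu.

2.06 psu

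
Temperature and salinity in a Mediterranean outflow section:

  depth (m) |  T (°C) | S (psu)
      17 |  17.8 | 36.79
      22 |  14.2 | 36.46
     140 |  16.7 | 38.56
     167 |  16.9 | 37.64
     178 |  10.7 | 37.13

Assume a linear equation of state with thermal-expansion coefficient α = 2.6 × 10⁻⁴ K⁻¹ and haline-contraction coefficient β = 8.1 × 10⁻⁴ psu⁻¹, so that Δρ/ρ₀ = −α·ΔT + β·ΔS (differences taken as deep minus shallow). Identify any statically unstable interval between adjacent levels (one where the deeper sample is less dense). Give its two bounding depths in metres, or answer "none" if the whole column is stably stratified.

Evaluate Δρ/ρ₀ = −αΔT + βΔS across each adjacent pair:
  17–22 m: −αΔT+βΔS = −(2.6 × 10⁻⁴)(-3.6)+(8.1 × 10⁻⁴)(-0.33) = 6.7 × 10⁻⁴ → stable
  22–140 m: −αΔT+βΔS = −(2.6 × 10⁻⁴)(+2.5)+(8.1 × 10⁻⁴)(+2.10) = 1.1 × 10⁻³ → stable
  140–167 m: −αΔT+βΔS = −(2.6 × 10⁻⁴)(+0.2)+(8.1 × 10⁻⁴)(-0.92) = -8.0 × 10⁻⁴ → UNSTABLE
  167–178 m: −αΔT+βΔS = −(2.6 × 10⁻⁴)(-6.2)+(8.1 × 10⁻⁴)(-0.51) = 1.2 × 10⁻³ → stable
The 140–167 m interval has Δρ < 0: lighter water underlies denser water.

140–167 m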